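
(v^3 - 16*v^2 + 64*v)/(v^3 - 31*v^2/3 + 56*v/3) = 3*(v - 8)/(3*v - 7)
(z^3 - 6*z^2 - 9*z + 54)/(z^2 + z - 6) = (z^2 - 9*z + 18)/(z - 2)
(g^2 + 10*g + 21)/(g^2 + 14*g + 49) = (g + 3)/(g + 7)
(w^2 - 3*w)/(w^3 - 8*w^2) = (w - 3)/(w*(w - 8))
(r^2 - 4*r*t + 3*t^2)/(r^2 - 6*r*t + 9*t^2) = (r - t)/(r - 3*t)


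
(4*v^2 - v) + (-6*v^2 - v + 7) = -2*v^2 - 2*v + 7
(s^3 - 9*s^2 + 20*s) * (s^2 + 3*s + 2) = s^5 - 6*s^4 - 5*s^3 + 42*s^2 + 40*s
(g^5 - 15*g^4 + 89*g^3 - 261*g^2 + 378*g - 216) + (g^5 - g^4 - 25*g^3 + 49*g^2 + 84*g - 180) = 2*g^5 - 16*g^4 + 64*g^3 - 212*g^2 + 462*g - 396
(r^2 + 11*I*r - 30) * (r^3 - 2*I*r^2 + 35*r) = r^5 + 9*I*r^4 + 27*r^3 + 445*I*r^2 - 1050*r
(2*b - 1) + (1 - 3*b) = -b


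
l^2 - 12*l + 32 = (l - 8)*(l - 4)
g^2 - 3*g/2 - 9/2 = (g - 3)*(g + 3/2)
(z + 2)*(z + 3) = z^2 + 5*z + 6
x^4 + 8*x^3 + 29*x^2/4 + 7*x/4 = x*(x + 1/2)^2*(x + 7)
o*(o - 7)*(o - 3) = o^3 - 10*o^2 + 21*o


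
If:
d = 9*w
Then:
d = 9*w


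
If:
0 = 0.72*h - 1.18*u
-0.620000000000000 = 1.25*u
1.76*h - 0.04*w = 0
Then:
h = -0.81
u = -0.50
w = -35.77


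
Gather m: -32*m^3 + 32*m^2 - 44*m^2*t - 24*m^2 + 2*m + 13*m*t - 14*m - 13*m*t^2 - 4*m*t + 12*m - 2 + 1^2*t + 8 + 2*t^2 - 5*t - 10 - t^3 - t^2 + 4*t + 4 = -32*m^3 + m^2*(8 - 44*t) + m*(-13*t^2 + 9*t) - t^3 + t^2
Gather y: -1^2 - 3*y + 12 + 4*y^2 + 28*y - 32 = 4*y^2 + 25*y - 21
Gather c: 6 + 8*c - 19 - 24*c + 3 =-16*c - 10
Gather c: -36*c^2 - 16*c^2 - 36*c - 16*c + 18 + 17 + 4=-52*c^2 - 52*c + 39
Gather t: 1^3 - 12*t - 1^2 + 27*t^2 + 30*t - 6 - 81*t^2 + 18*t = -54*t^2 + 36*t - 6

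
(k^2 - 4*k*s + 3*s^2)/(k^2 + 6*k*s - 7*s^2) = (k - 3*s)/(k + 7*s)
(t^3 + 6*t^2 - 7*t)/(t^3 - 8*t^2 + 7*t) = (t + 7)/(t - 7)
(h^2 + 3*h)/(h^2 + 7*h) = (h + 3)/(h + 7)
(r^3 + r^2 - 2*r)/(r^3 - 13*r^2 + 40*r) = (r^2 + r - 2)/(r^2 - 13*r + 40)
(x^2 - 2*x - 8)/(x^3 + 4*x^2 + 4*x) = (x - 4)/(x*(x + 2))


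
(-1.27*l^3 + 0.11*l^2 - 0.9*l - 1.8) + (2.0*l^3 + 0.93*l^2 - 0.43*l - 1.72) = 0.73*l^3 + 1.04*l^2 - 1.33*l - 3.52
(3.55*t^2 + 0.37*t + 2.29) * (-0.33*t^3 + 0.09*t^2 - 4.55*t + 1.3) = -1.1715*t^5 + 0.1974*t^4 - 16.8749*t^3 + 3.1376*t^2 - 9.9385*t + 2.977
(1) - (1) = 0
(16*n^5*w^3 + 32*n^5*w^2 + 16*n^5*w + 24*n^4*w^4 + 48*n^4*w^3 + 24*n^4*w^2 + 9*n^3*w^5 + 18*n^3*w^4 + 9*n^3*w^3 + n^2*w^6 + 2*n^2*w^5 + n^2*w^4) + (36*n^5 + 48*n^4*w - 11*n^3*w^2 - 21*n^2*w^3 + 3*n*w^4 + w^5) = 16*n^5*w^3 + 32*n^5*w^2 + 16*n^5*w + 36*n^5 + 24*n^4*w^4 + 48*n^4*w^3 + 24*n^4*w^2 + 48*n^4*w + 9*n^3*w^5 + 18*n^3*w^4 + 9*n^3*w^3 - 11*n^3*w^2 + n^2*w^6 + 2*n^2*w^5 + n^2*w^4 - 21*n^2*w^3 + 3*n*w^4 + w^5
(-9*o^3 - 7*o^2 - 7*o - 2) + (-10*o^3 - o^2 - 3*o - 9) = -19*o^3 - 8*o^2 - 10*o - 11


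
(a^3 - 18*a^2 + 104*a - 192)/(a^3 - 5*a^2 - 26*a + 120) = (a - 8)/(a + 5)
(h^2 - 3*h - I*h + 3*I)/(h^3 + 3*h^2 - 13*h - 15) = (h - I)/(h^2 + 6*h + 5)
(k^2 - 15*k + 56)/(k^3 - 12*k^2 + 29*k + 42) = (k - 8)/(k^2 - 5*k - 6)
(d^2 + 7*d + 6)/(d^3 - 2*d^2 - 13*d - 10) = (d + 6)/(d^2 - 3*d - 10)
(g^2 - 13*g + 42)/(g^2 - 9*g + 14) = (g - 6)/(g - 2)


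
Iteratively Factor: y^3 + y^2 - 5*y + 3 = (y + 3)*(y^2 - 2*y + 1) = (y - 1)*(y + 3)*(y - 1)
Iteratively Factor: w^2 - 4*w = (w)*(w - 4)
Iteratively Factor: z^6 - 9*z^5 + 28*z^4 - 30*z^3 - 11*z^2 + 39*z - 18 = (z - 1)*(z^5 - 8*z^4 + 20*z^3 - 10*z^2 - 21*z + 18) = (z - 3)*(z - 1)*(z^4 - 5*z^3 + 5*z^2 + 5*z - 6) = (z - 3)*(z - 1)*(z + 1)*(z^3 - 6*z^2 + 11*z - 6) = (z - 3)^2*(z - 1)*(z + 1)*(z^2 - 3*z + 2) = (z - 3)^2*(z - 1)^2*(z + 1)*(z - 2)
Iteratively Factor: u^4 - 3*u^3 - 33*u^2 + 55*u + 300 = (u + 3)*(u^3 - 6*u^2 - 15*u + 100) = (u + 3)*(u + 4)*(u^2 - 10*u + 25) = (u - 5)*(u + 3)*(u + 4)*(u - 5)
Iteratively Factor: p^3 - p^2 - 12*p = (p + 3)*(p^2 - 4*p) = p*(p + 3)*(p - 4)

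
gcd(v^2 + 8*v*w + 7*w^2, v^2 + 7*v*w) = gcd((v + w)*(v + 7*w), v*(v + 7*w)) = v + 7*w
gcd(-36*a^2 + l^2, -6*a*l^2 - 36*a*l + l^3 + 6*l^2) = 6*a - l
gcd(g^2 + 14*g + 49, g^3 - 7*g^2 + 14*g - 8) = 1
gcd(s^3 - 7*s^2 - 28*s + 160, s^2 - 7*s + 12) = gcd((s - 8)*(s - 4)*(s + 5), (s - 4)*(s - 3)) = s - 4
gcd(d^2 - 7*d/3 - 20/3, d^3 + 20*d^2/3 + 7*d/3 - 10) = d + 5/3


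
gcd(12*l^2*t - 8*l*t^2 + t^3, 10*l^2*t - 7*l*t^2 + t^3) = -2*l*t + t^2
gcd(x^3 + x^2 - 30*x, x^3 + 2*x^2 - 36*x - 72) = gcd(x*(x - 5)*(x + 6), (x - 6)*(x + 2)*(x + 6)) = x + 6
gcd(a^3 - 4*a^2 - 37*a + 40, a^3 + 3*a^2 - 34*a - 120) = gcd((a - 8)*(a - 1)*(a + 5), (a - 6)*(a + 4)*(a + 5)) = a + 5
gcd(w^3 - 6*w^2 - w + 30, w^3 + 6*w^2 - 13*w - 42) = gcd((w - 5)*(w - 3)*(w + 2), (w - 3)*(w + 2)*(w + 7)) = w^2 - w - 6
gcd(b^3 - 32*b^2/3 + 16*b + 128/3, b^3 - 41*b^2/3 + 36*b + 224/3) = b^2 - 20*b/3 - 32/3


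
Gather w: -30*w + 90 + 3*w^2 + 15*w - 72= 3*w^2 - 15*w + 18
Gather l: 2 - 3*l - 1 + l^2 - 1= l^2 - 3*l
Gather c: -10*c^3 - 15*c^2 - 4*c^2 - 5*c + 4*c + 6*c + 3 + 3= -10*c^3 - 19*c^2 + 5*c + 6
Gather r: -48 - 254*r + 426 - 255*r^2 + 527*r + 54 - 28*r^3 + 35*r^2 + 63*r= -28*r^3 - 220*r^2 + 336*r + 432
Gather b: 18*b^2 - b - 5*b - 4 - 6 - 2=18*b^2 - 6*b - 12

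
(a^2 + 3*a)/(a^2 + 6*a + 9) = a/(a + 3)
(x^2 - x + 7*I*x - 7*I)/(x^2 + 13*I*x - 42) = (x - 1)/(x + 6*I)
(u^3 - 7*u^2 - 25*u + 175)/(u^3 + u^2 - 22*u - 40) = (u^2 - 2*u - 35)/(u^2 + 6*u + 8)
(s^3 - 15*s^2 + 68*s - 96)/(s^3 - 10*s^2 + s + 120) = (s^2 - 7*s + 12)/(s^2 - 2*s - 15)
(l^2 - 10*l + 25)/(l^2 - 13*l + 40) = (l - 5)/(l - 8)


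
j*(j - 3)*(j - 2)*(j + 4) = j^4 - j^3 - 14*j^2 + 24*j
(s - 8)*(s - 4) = s^2 - 12*s + 32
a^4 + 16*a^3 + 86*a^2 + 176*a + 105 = (a + 1)*(a + 3)*(a + 5)*(a + 7)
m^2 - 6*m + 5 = (m - 5)*(m - 1)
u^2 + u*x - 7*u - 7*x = (u - 7)*(u + x)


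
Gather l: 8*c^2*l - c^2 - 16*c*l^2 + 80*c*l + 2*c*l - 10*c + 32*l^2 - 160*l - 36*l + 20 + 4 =-c^2 - 10*c + l^2*(32 - 16*c) + l*(8*c^2 + 82*c - 196) + 24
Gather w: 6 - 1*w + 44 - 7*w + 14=64 - 8*w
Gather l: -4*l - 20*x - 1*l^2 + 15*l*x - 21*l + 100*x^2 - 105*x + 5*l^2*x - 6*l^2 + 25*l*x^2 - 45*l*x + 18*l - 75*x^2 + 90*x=l^2*(5*x - 7) + l*(25*x^2 - 30*x - 7) + 25*x^2 - 35*x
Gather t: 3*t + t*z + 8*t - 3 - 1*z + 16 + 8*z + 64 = t*(z + 11) + 7*z + 77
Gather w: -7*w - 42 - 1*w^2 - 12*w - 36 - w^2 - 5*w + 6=-2*w^2 - 24*w - 72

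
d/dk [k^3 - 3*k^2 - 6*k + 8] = 3*k^2 - 6*k - 6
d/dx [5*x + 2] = 5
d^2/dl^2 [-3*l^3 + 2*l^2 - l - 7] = 4 - 18*l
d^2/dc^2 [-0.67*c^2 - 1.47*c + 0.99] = -1.34000000000000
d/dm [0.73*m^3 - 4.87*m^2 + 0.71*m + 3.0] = 2.19*m^2 - 9.74*m + 0.71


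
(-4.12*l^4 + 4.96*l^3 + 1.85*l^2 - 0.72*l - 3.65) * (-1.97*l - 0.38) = 8.1164*l^5 - 8.2056*l^4 - 5.5293*l^3 + 0.7154*l^2 + 7.4641*l + 1.387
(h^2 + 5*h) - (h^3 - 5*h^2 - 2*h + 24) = -h^3 + 6*h^2 + 7*h - 24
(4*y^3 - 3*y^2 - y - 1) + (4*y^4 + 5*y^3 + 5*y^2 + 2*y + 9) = 4*y^4 + 9*y^3 + 2*y^2 + y + 8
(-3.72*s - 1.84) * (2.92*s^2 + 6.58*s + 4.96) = -10.8624*s^3 - 29.8504*s^2 - 30.5584*s - 9.1264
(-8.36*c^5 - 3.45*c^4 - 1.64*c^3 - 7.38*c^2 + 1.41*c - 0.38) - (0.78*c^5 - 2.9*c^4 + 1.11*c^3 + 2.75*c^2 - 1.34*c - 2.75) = -9.14*c^5 - 0.55*c^4 - 2.75*c^3 - 10.13*c^2 + 2.75*c + 2.37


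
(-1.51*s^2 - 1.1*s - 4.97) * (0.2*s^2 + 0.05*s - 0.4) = -0.302*s^4 - 0.2955*s^3 - 0.445*s^2 + 0.1915*s + 1.988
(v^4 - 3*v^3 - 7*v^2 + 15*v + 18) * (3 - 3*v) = -3*v^5 + 12*v^4 + 12*v^3 - 66*v^2 - 9*v + 54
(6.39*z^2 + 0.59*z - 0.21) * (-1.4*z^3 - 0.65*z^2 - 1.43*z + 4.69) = -8.946*z^5 - 4.9795*z^4 - 9.2272*z^3 + 29.2619*z^2 + 3.0674*z - 0.9849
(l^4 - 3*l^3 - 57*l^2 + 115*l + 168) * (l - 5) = l^5 - 8*l^4 - 42*l^3 + 400*l^2 - 407*l - 840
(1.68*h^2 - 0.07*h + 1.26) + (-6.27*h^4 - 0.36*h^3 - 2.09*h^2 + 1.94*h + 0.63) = -6.27*h^4 - 0.36*h^3 - 0.41*h^2 + 1.87*h + 1.89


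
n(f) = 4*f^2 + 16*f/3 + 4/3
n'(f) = 8*f + 16/3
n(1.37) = 16.15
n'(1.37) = 16.29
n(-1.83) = 4.97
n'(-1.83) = -9.31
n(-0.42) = -0.20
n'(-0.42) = 1.97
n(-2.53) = 13.44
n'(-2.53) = -14.91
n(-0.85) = -0.31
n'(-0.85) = -1.47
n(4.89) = 123.06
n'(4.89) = 44.45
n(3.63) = 73.40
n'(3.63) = 34.37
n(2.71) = 45.16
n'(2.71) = 27.01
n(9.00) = 373.33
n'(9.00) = 77.33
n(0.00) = 1.33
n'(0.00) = 5.33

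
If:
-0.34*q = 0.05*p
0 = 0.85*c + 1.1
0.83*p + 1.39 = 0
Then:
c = -1.29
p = -1.67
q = 0.25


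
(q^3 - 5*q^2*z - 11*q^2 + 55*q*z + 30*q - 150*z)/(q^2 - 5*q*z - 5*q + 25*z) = q - 6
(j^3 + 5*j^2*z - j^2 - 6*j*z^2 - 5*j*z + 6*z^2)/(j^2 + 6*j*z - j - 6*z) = j - z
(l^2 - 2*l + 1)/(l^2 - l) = (l - 1)/l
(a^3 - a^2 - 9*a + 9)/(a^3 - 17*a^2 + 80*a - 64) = (a^2 - 9)/(a^2 - 16*a + 64)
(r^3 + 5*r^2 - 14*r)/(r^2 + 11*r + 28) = r*(r - 2)/(r + 4)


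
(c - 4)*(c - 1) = c^2 - 5*c + 4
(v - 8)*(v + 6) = v^2 - 2*v - 48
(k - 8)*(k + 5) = k^2 - 3*k - 40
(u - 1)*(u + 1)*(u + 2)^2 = u^4 + 4*u^3 + 3*u^2 - 4*u - 4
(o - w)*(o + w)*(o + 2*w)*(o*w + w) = o^4*w + 2*o^3*w^2 + o^3*w - o^2*w^3 + 2*o^2*w^2 - 2*o*w^4 - o*w^3 - 2*w^4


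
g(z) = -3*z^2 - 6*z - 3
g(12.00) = -507.00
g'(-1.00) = 0.00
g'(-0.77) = -1.38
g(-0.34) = -1.31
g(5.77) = -137.50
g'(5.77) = -40.62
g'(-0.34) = -3.96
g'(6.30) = -43.80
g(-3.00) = -12.00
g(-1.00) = 0.00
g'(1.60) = -15.60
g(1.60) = -20.28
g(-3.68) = -21.55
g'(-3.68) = 16.08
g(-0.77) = -0.16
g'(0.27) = -7.62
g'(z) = -6*z - 6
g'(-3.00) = 12.00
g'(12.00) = -78.00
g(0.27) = -4.84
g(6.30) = -159.87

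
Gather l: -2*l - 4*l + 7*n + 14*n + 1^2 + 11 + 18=-6*l + 21*n + 30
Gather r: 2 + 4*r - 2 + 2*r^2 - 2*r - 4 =2*r^2 + 2*r - 4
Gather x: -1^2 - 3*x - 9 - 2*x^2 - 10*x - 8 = -2*x^2 - 13*x - 18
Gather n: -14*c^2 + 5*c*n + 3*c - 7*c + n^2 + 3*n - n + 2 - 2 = -14*c^2 - 4*c + n^2 + n*(5*c + 2)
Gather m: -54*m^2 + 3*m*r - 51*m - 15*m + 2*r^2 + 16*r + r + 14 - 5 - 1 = -54*m^2 + m*(3*r - 66) + 2*r^2 + 17*r + 8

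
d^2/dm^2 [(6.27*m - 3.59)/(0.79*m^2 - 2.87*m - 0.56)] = ((41.662 - 29.7198*m)*(-0.79*m^2 + 2.87*m + 0.56) - (1.58*m - 2.87)*(3.16*m - 5.74)*(6.27*m - 3.59))/(-0.79*m^2 + 2.87*m + 0.56)^3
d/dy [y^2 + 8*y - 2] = 2*y + 8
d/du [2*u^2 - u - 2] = 4*u - 1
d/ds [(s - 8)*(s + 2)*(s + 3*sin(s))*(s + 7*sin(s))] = (s - 8)*(s + 2)*(s + 3*sin(s))*(7*cos(s) + 1) + (s - 8)*(s + 2)*(s + 7*sin(s))*(3*cos(s) + 1) + (s - 8)*(s + 3*sin(s))*(s + 7*sin(s)) + (s + 2)*(s + 3*sin(s))*(s + 7*sin(s))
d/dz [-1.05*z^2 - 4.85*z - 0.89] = -2.1*z - 4.85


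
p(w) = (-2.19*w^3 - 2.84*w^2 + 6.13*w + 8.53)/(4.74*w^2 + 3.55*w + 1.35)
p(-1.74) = 0.08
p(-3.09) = 0.76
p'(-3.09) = -0.55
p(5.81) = -2.64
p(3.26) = -1.23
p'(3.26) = -0.63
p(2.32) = -0.57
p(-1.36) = 0.08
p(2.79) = -0.91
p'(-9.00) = -0.48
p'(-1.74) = -0.29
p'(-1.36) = 0.47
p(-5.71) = 2.13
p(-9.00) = 3.74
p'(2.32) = -0.80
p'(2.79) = -0.69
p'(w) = (-9.48*w - 3.55)*(-2.19*w^3 - 2.84*w^2 + 6.13*w + 8.53)/(4.74*w^2 + 3.55*w + 1.35)^2 + (-6.57*w^2 - 5.68*w + 6.13)/(4.74*w^2 + 3.55*w + 1.35)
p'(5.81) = -0.51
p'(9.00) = -0.48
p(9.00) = -4.23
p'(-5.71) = -0.50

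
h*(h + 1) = h^2 + h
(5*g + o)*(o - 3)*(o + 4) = 5*g*o^2 + 5*g*o - 60*g + o^3 + o^2 - 12*o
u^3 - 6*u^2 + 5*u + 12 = (u - 4)*(u - 3)*(u + 1)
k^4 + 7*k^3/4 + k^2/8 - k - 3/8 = (k - 3/4)*(k + 1/2)*(k + 1)^2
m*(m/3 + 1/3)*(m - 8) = m^3/3 - 7*m^2/3 - 8*m/3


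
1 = 1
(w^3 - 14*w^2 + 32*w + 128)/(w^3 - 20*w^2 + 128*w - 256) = (w + 2)/(w - 4)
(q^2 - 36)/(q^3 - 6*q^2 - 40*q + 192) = (q - 6)/(q^2 - 12*q + 32)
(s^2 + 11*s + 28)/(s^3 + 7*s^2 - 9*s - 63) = (s + 4)/(s^2 - 9)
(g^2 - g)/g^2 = (g - 1)/g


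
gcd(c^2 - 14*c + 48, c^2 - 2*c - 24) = c - 6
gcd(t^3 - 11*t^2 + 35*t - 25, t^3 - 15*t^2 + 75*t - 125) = t^2 - 10*t + 25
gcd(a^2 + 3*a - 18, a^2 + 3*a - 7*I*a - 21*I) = 1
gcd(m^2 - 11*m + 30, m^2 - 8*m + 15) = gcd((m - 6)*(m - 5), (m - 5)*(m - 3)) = m - 5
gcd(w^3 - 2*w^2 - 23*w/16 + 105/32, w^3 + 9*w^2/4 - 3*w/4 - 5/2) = w + 5/4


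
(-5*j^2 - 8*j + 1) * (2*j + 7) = -10*j^3 - 51*j^2 - 54*j + 7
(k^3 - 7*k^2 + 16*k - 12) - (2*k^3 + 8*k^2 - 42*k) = -k^3 - 15*k^2 + 58*k - 12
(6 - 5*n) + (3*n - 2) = 4 - 2*n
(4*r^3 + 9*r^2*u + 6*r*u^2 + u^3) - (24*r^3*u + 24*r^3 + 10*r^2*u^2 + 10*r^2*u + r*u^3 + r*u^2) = -24*r^3*u - 20*r^3 - 10*r^2*u^2 - r^2*u - r*u^3 + 5*r*u^2 + u^3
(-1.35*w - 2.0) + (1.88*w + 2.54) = 0.53*w + 0.54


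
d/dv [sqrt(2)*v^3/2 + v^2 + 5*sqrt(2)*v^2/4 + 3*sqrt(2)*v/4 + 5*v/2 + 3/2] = 3*sqrt(2)*v^2/2 + 2*v + 5*sqrt(2)*v/2 + 3*sqrt(2)/4 + 5/2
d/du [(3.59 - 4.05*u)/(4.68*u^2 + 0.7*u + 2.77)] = (18.954*u^2 - 33.6024*u - 13.7315)/(21.9024*u^4 + 6.552*u^3 + 26.4172*u^2 + 3.878*u + 7.6729)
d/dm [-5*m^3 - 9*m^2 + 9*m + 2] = -15*m^2 - 18*m + 9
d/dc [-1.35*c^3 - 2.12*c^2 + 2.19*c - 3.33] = -4.05*c^2 - 4.24*c + 2.19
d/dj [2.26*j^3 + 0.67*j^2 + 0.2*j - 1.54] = 6.78*j^2 + 1.34*j + 0.2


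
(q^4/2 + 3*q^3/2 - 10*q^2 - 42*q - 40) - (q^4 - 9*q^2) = -q^4/2 + 3*q^3/2 - q^2 - 42*q - 40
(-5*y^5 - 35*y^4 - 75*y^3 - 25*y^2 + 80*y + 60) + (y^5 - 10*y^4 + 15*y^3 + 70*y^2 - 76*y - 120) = -4*y^5 - 45*y^4 - 60*y^3 + 45*y^2 + 4*y - 60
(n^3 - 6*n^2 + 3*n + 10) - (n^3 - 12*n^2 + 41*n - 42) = 6*n^2 - 38*n + 52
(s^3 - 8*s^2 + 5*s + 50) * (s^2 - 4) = s^5 - 8*s^4 + s^3 + 82*s^2 - 20*s - 200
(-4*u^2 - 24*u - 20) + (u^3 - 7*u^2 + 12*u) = u^3 - 11*u^2 - 12*u - 20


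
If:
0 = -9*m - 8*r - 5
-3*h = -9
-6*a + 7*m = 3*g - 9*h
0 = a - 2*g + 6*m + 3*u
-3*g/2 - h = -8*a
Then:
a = 510/193 - 63*u/193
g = 2334/193 - 336*u/193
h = 3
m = 693/193 - 198*u/193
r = 891*u/772 - 3601/772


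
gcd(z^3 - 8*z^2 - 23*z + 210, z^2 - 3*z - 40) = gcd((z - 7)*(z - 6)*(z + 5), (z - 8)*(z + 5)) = z + 5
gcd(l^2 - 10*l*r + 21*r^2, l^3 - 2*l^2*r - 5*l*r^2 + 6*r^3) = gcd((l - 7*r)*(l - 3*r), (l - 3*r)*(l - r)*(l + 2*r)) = -l + 3*r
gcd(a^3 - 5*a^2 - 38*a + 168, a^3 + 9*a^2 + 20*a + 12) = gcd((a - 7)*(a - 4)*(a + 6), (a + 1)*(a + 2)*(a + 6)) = a + 6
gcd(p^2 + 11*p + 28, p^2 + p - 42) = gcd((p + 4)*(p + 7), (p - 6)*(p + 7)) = p + 7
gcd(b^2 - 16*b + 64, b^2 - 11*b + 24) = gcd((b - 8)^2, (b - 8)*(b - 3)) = b - 8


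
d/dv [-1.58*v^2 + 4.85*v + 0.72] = 4.85 - 3.16*v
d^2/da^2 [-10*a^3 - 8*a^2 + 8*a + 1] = -60*a - 16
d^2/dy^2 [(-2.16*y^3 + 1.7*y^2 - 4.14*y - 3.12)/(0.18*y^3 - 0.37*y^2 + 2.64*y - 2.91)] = (-2.22044604925031e-16*y^7 - 0.177552*y^6 + 5.353776*y^5 - 17.982648*y^4 - 3.54397199999998*y^3 + 51.100668*y^2 - 74.521188*y - 71.590428)/(0.005832*y^9 - 0.035964*y^8 + 0.330534*y^7 - 1.388449*y^6 + 6.010668*y^5 - 17.228385*y^4 + 40.027446*y^3 - 70.244199*y^2 + 67.067352*y - 24.642171)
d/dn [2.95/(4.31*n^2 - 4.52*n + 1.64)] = (13.334 - 25.429*n)/(4.31*n^2 - 4.52*n + 1.64)^2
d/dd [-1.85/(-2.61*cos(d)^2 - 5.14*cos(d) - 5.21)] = (9.657*cos(d) + 9.509)*sin(d)/(2.61*cos(d)^2 + 5.14*cos(d) + 5.21)^2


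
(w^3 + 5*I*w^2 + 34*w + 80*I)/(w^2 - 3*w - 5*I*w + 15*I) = (w^2 + 10*I*w - 16)/(w - 3)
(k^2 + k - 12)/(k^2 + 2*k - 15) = (k + 4)/(k + 5)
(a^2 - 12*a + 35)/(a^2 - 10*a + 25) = (a - 7)/(a - 5)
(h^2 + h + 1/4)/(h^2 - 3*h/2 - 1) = (h + 1/2)/(h - 2)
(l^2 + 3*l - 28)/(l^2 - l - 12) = (l + 7)/(l + 3)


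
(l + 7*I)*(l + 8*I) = l^2 + 15*I*l - 56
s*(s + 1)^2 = s^3 + 2*s^2 + s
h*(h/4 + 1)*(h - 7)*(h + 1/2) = h^4/4 - 5*h^3/8 - 59*h^2/8 - 7*h/2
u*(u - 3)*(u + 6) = u^3 + 3*u^2 - 18*u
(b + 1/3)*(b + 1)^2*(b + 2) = b^4 + 13*b^3/3 + 19*b^2/3 + 11*b/3 + 2/3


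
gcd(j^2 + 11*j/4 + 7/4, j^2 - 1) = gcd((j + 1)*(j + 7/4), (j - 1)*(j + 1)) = j + 1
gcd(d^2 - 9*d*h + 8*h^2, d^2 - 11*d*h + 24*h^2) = d - 8*h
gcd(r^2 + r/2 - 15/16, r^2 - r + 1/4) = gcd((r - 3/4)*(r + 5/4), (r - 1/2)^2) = 1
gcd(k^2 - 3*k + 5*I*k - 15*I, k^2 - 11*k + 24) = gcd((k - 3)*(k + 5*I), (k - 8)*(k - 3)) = k - 3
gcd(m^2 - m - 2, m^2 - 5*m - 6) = m + 1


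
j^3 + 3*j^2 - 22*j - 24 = (j - 4)*(j + 1)*(j + 6)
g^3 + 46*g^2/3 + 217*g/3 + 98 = (g + 7/3)*(g + 6)*(g + 7)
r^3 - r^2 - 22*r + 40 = (r - 4)*(r - 2)*(r + 5)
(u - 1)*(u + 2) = u^2 + u - 2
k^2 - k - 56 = (k - 8)*(k + 7)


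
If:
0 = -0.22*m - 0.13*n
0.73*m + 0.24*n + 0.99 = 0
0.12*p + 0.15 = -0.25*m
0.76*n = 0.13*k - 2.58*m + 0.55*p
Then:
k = -52.08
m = -3.06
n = 5.17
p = 5.12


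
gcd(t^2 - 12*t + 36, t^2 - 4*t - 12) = t - 6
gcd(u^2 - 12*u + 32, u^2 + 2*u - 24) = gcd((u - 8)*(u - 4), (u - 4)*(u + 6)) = u - 4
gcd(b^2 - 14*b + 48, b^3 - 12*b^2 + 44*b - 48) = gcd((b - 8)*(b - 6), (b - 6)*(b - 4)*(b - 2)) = b - 6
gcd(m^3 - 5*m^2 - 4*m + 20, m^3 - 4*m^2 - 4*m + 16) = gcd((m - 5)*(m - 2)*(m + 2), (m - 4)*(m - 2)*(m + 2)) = m^2 - 4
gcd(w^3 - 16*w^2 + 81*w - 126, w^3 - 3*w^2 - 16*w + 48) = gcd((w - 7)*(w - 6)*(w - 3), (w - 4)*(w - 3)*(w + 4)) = w - 3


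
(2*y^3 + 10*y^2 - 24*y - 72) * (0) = 0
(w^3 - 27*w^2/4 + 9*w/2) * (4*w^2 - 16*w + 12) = 4*w^5 - 43*w^4 + 138*w^3 - 153*w^2 + 54*w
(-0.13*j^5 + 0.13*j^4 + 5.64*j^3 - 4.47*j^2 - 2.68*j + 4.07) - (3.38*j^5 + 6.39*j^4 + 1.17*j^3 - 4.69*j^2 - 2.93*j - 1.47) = -3.51*j^5 - 6.26*j^4 + 4.47*j^3 + 0.220000000000001*j^2 + 0.25*j + 5.54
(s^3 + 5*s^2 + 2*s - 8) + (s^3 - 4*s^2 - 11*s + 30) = 2*s^3 + s^2 - 9*s + 22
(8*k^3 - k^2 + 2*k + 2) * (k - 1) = 8*k^4 - 9*k^3 + 3*k^2 - 2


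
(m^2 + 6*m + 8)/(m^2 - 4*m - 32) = (m + 2)/(m - 8)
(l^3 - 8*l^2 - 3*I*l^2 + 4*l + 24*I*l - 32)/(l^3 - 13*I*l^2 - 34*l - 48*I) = (l^2 - 4*l*(2 + I) + 32*I)/(l^2 - 14*I*l - 48)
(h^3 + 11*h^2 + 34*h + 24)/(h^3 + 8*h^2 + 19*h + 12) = (h + 6)/(h + 3)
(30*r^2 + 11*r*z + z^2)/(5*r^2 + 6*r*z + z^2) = (6*r + z)/(r + z)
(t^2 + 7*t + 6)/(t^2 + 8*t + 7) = (t + 6)/(t + 7)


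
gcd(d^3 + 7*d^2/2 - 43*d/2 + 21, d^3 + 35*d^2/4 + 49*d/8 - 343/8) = d + 7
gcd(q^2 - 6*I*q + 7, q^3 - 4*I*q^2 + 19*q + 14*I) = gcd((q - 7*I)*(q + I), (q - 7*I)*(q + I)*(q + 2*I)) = q^2 - 6*I*q + 7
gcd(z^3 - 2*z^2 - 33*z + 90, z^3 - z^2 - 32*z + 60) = z^2 + z - 30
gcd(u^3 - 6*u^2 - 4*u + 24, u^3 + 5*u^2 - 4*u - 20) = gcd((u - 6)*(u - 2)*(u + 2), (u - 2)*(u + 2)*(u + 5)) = u^2 - 4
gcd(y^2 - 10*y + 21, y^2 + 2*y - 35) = 1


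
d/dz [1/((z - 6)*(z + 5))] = (1 - 2*z)/(z^4 - 2*z^3 - 59*z^2 + 60*z + 900)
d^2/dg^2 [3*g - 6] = 0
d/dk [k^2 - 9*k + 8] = 2*k - 9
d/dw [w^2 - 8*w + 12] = 2*w - 8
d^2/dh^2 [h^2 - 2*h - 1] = 2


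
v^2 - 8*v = v*(v - 8)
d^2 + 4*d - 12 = (d - 2)*(d + 6)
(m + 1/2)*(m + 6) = m^2 + 13*m/2 + 3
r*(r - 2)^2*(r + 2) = r^4 - 2*r^3 - 4*r^2 + 8*r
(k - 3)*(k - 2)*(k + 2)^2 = k^4 - k^3 - 10*k^2 + 4*k + 24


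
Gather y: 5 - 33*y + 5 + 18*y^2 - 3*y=18*y^2 - 36*y + 10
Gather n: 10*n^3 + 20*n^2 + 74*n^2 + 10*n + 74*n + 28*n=10*n^3 + 94*n^2 + 112*n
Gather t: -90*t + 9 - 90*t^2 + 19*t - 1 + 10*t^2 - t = -80*t^2 - 72*t + 8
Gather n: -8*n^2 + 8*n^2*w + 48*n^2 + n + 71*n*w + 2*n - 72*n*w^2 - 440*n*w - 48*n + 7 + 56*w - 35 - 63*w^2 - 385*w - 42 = n^2*(8*w + 40) + n*(-72*w^2 - 369*w - 45) - 63*w^2 - 329*w - 70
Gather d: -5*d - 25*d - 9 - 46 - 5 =-30*d - 60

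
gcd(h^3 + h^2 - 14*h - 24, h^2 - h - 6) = h + 2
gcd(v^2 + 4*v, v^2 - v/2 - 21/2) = 1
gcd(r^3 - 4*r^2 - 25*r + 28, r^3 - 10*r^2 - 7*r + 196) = r^2 - 3*r - 28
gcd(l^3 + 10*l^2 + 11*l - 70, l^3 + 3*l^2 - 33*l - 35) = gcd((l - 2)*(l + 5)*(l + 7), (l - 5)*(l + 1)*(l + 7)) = l + 7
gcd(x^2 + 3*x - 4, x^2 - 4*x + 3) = x - 1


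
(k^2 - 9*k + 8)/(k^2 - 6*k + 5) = (k - 8)/(k - 5)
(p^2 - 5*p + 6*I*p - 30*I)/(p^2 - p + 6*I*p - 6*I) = (p - 5)/(p - 1)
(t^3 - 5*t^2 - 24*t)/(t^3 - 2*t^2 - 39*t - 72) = t/(t + 3)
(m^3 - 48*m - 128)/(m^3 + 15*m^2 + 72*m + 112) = (m - 8)/(m + 7)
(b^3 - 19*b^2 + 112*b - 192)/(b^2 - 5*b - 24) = (b^2 - 11*b + 24)/(b + 3)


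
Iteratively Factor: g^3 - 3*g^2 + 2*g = (g - 1)*(g^2 - 2*g) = (g - 2)*(g - 1)*(g)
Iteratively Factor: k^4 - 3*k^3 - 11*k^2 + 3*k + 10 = (k + 2)*(k^3 - 5*k^2 - k + 5) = (k + 1)*(k + 2)*(k^2 - 6*k + 5) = (k - 5)*(k + 1)*(k + 2)*(k - 1)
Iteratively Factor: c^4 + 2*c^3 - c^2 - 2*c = (c + 2)*(c^3 - c) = (c - 1)*(c + 2)*(c^2 + c) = c*(c - 1)*(c + 2)*(c + 1)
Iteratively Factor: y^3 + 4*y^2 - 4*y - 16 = (y + 2)*(y^2 + 2*y - 8) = (y + 2)*(y + 4)*(y - 2)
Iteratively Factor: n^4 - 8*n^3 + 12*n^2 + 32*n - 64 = (n + 2)*(n^3 - 10*n^2 + 32*n - 32) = (n - 4)*(n + 2)*(n^2 - 6*n + 8) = (n - 4)*(n - 2)*(n + 2)*(n - 4)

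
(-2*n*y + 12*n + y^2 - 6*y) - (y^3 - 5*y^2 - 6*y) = -2*n*y + 12*n - y^3 + 6*y^2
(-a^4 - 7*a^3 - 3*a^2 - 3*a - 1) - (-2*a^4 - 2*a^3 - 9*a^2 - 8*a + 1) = a^4 - 5*a^3 + 6*a^2 + 5*a - 2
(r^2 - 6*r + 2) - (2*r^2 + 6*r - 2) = -r^2 - 12*r + 4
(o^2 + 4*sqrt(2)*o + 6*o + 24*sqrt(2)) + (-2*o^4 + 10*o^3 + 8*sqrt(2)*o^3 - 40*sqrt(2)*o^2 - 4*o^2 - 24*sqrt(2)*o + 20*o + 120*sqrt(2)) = -2*o^4 + 10*o^3 + 8*sqrt(2)*o^3 - 40*sqrt(2)*o^2 - 3*o^2 - 20*sqrt(2)*o + 26*o + 144*sqrt(2)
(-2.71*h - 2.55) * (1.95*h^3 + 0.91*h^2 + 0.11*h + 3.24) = -5.2845*h^4 - 7.4386*h^3 - 2.6186*h^2 - 9.0609*h - 8.262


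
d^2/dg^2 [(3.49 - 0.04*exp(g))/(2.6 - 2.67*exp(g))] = (1.11022302462516e-16*exp(2*g) - 24.602181*exp(g) - 23.95718)*exp(g)/(19.034163*exp(3*g) - 55.60542*exp(2*g) + 54.1476*exp(g) - 17.576)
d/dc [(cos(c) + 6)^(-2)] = 2*sin(c)/(cos(c) + 6)^3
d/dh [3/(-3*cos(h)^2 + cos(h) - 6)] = 3*(1 - 6*cos(h))*sin(h)/(3*sin(h)^2 + cos(h) - 9)^2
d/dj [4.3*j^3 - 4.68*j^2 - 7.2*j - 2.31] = 12.9*j^2 - 9.36*j - 7.2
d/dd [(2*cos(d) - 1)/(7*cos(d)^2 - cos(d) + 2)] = (-14*sin(d)^2 - 14*cos(d) + 11)*sin(d)/(7*sin(d)^2 + cos(d) - 9)^2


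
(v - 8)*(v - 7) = v^2 - 15*v + 56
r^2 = r^2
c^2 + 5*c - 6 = (c - 1)*(c + 6)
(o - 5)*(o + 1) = o^2 - 4*o - 5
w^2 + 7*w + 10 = (w + 2)*(w + 5)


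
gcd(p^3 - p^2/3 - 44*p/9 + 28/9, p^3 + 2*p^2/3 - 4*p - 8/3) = p - 2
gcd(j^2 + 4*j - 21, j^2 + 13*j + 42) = j + 7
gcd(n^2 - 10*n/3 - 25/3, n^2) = 1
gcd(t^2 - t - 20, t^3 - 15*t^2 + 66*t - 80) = t - 5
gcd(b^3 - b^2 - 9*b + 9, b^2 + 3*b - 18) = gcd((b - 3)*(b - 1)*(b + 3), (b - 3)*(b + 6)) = b - 3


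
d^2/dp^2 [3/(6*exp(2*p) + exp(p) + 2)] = 3*(2*(12*exp(p) + 1)^2*exp(p) - (24*exp(p) + 1)*(6*exp(2*p) + exp(p) + 2))*exp(p)/(6*exp(2*p) + exp(p) + 2)^3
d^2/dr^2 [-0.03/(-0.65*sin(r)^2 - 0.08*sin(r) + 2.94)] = (-0.0507*sin(r)^4 - 0.00468*sin(r)^3 - 0.153462*sin(r)^2 + 0.002304*sin(r) + 0.115044)/(0.65*sin(r)^2 + 0.08*sin(r) - 2.94)^3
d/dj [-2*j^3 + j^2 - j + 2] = -6*j^2 + 2*j - 1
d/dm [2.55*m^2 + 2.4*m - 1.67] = 5.1*m + 2.4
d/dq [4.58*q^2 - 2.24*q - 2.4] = 9.16*q - 2.24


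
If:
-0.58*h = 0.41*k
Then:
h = -0.706896551724138*k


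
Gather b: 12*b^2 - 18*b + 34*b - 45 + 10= 12*b^2 + 16*b - 35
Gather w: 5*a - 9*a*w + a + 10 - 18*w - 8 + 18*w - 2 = -9*a*w + 6*a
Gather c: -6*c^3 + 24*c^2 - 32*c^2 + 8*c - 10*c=-6*c^3 - 8*c^2 - 2*c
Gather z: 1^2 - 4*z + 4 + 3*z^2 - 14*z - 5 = 3*z^2 - 18*z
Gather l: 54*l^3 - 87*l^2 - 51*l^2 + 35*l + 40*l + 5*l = 54*l^3 - 138*l^2 + 80*l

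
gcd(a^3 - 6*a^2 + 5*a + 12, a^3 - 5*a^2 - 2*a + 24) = a^2 - 7*a + 12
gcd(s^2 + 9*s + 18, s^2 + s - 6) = s + 3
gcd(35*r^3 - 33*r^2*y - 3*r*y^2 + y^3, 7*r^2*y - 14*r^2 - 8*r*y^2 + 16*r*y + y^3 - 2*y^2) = 7*r^2 - 8*r*y + y^2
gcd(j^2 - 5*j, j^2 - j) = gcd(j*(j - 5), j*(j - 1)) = j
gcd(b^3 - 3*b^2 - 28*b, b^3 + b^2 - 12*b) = b^2 + 4*b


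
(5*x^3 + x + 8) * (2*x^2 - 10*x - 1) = 10*x^5 - 50*x^4 - 3*x^3 + 6*x^2 - 81*x - 8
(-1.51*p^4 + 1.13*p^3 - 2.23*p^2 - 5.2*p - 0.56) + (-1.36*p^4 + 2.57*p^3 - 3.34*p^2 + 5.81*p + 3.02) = -2.87*p^4 + 3.7*p^3 - 5.57*p^2 + 0.609999999999999*p + 2.46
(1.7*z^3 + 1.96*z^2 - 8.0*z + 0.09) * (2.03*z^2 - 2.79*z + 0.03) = 3.451*z^5 - 0.764200000000001*z^4 - 21.6574*z^3 + 22.5615*z^2 - 0.4911*z + 0.0027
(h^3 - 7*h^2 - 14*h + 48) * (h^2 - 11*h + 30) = h^5 - 18*h^4 + 93*h^3 - 8*h^2 - 948*h + 1440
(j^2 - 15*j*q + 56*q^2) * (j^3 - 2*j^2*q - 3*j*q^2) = j^5 - 17*j^4*q + 83*j^3*q^2 - 67*j^2*q^3 - 168*j*q^4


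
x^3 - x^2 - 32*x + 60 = (x - 5)*(x - 2)*(x + 6)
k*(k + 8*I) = k^2 + 8*I*k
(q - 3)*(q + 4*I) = q^2 - 3*q + 4*I*q - 12*I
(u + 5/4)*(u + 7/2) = u^2 + 19*u/4 + 35/8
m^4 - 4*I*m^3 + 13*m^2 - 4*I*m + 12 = (m - 6*I)*(m - I)*(m + I)*(m + 2*I)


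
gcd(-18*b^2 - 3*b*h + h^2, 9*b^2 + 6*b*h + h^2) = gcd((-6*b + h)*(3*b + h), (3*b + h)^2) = 3*b + h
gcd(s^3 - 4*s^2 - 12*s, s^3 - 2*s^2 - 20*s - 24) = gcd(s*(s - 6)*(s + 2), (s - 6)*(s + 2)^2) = s^2 - 4*s - 12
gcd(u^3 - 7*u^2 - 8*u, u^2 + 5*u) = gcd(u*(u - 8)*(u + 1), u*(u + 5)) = u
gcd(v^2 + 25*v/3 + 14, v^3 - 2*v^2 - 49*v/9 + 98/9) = v + 7/3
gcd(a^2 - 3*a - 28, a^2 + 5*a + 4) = a + 4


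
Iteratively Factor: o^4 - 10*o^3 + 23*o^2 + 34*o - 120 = (o + 2)*(o^3 - 12*o^2 + 47*o - 60) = (o - 5)*(o + 2)*(o^2 - 7*o + 12) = (o - 5)*(o - 4)*(o + 2)*(o - 3)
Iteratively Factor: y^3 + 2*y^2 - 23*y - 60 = (y - 5)*(y^2 + 7*y + 12) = (y - 5)*(y + 4)*(y + 3)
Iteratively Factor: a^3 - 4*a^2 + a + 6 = (a - 3)*(a^2 - a - 2) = (a - 3)*(a - 2)*(a + 1)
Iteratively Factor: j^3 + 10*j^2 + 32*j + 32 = (j + 4)*(j^2 + 6*j + 8) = (j + 4)^2*(j + 2)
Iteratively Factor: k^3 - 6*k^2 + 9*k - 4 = (k - 1)*(k^2 - 5*k + 4) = (k - 4)*(k - 1)*(k - 1)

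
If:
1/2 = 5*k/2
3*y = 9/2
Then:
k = 1/5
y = 3/2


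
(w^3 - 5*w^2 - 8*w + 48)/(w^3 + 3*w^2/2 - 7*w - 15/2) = 2*(w^2 - 8*w + 16)/(2*w^2 - 3*w - 5)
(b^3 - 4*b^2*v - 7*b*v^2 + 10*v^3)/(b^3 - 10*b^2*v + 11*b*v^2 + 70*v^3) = (-b + v)/(-b + 7*v)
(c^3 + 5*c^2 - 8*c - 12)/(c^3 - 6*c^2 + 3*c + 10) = (c + 6)/(c - 5)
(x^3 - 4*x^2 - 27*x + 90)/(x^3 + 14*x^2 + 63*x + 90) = (x^2 - 9*x + 18)/(x^2 + 9*x + 18)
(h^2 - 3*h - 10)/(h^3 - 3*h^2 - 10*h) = 1/h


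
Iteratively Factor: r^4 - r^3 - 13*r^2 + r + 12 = (r + 3)*(r^3 - 4*r^2 - r + 4) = (r + 1)*(r + 3)*(r^2 - 5*r + 4) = (r - 1)*(r + 1)*(r + 3)*(r - 4)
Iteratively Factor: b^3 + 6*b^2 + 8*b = (b + 4)*(b^2 + 2*b) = (b + 2)*(b + 4)*(b)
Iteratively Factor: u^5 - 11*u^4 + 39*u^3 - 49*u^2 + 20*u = (u - 1)*(u^4 - 10*u^3 + 29*u^2 - 20*u) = u*(u - 1)*(u^3 - 10*u^2 + 29*u - 20) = u*(u - 1)^2*(u^2 - 9*u + 20) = u*(u - 5)*(u - 1)^2*(u - 4)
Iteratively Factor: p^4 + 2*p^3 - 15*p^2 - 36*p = (p - 4)*(p^3 + 6*p^2 + 9*p) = p*(p - 4)*(p^2 + 6*p + 9) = p*(p - 4)*(p + 3)*(p + 3)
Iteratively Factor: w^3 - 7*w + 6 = (w + 3)*(w^2 - 3*w + 2) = (w - 1)*(w + 3)*(w - 2)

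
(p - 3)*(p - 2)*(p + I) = p^3 - 5*p^2 + I*p^2 + 6*p - 5*I*p + 6*I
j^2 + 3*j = j*(j + 3)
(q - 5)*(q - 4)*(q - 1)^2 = q^4 - 11*q^3 + 39*q^2 - 49*q + 20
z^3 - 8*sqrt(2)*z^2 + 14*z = z*(z - 7*sqrt(2))*(z - sqrt(2))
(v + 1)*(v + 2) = v^2 + 3*v + 2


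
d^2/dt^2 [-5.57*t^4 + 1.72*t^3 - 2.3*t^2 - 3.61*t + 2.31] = -66.84*t^2 + 10.32*t - 4.6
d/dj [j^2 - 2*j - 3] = 2*j - 2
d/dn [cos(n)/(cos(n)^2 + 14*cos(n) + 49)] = (cos(n) - 7)*sin(n)/(cos(n) + 7)^3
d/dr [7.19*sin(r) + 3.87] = 7.19*cos(r)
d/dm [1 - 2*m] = -2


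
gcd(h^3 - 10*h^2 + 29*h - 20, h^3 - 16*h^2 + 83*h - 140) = h^2 - 9*h + 20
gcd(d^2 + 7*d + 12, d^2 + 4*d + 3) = d + 3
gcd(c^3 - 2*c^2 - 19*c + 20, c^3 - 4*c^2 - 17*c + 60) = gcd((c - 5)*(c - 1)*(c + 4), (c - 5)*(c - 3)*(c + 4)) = c^2 - c - 20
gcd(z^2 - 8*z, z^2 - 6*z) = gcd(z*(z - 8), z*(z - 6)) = z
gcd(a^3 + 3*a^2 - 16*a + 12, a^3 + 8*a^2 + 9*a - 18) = a^2 + 5*a - 6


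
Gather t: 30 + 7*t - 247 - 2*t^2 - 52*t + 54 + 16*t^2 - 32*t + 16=14*t^2 - 77*t - 147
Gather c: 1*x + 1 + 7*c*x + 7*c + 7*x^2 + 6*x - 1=c*(7*x + 7) + 7*x^2 + 7*x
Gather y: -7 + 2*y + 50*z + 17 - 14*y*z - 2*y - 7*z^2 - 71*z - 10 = -14*y*z - 7*z^2 - 21*z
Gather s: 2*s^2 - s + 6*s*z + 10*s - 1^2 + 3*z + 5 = 2*s^2 + s*(6*z + 9) + 3*z + 4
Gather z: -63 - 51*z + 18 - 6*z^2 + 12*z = -6*z^2 - 39*z - 45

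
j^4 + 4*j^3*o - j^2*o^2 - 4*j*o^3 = j*(j - o)*(j + o)*(j + 4*o)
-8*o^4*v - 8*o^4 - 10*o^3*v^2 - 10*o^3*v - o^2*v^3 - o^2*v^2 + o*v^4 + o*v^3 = (-4*o + v)*(o + v)*(2*o + v)*(o*v + o)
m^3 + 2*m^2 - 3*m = m*(m - 1)*(m + 3)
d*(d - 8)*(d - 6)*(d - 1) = d^4 - 15*d^3 + 62*d^2 - 48*d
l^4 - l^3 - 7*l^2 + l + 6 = (l - 3)*(l - 1)*(l + 1)*(l + 2)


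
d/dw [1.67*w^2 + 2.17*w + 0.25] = 3.34*w + 2.17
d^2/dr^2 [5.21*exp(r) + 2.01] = 5.21*exp(r)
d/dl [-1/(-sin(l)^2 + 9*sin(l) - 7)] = (9 - 2*sin(l))*cos(l)/(sin(l)^2 - 9*sin(l) + 7)^2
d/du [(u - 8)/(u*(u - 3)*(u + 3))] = 2*(-u^3 + 12*u^2 - 36)/(u^2*(u^4 - 18*u^2 + 81))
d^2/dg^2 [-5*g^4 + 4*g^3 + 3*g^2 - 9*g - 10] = -60*g^2 + 24*g + 6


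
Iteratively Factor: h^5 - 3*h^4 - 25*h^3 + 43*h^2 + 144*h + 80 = (h - 4)*(h^4 + h^3 - 21*h^2 - 41*h - 20) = (h - 5)*(h - 4)*(h^3 + 6*h^2 + 9*h + 4) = (h - 5)*(h - 4)*(h + 1)*(h^2 + 5*h + 4) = (h - 5)*(h - 4)*(h + 1)^2*(h + 4)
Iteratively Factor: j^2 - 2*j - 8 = (j + 2)*(j - 4)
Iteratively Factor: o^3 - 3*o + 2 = (o + 2)*(o^2 - 2*o + 1) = (o - 1)*(o + 2)*(o - 1)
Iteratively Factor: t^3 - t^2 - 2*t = (t + 1)*(t^2 - 2*t) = (t - 2)*(t + 1)*(t)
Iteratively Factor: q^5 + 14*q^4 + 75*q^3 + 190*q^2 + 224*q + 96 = (q + 2)*(q^4 + 12*q^3 + 51*q^2 + 88*q + 48) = (q + 1)*(q + 2)*(q^3 + 11*q^2 + 40*q + 48) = (q + 1)*(q + 2)*(q + 4)*(q^2 + 7*q + 12) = (q + 1)*(q + 2)*(q + 3)*(q + 4)*(q + 4)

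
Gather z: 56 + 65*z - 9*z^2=-9*z^2 + 65*z + 56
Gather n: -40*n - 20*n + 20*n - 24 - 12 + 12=-40*n - 24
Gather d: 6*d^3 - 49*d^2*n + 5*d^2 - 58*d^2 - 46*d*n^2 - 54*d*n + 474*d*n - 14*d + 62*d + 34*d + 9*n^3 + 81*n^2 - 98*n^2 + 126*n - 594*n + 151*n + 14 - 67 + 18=6*d^3 + d^2*(-49*n - 53) + d*(-46*n^2 + 420*n + 82) + 9*n^3 - 17*n^2 - 317*n - 35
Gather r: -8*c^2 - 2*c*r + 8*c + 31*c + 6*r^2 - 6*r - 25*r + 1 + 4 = -8*c^2 + 39*c + 6*r^2 + r*(-2*c - 31) + 5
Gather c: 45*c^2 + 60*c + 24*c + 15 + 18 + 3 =45*c^2 + 84*c + 36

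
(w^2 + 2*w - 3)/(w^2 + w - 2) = (w + 3)/(w + 2)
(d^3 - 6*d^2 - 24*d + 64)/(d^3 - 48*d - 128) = (d - 2)/(d + 4)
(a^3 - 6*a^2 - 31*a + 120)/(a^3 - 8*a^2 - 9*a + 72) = (a + 5)/(a + 3)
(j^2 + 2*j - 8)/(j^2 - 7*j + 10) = (j + 4)/(j - 5)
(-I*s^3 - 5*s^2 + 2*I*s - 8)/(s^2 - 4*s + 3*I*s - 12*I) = (-I*s^3 - 5*s^2 + 2*I*s - 8)/(s^2 + s*(-4 + 3*I) - 12*I)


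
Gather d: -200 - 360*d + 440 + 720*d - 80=360*d + 160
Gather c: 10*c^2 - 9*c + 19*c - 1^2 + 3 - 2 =10*c^2 + 10*c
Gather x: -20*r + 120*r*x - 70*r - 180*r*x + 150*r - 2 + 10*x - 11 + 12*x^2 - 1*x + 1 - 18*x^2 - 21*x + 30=60*r - 6*x^2 + x*(-60*r - 12) + 18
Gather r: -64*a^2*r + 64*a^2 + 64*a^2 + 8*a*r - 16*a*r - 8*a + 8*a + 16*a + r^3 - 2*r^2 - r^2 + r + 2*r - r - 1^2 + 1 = 128*a^2 + 16*a + r^3 - 3*r^2 + r*(-64*a^2 - 8*a + 2)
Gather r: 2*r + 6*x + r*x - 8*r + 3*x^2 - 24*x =r*(x - 6) + 3*x^2 - 18*x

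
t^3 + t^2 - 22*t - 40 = (t - 5)*(t + 2)*(t + 4)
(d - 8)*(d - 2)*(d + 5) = d^3 - 5*d^2 - 34*d + 80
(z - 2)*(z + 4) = z^2 + 2*z - 8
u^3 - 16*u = u*(u - 4)*(u + 4)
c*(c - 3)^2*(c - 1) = c^4 - 7*c^3 + 15*c^2 - 9*c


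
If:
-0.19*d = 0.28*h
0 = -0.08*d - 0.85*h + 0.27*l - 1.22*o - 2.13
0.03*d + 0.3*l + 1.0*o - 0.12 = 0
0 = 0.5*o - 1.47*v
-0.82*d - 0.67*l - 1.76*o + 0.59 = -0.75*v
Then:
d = -0.63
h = 0.43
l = 4.11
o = -1.09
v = -0.37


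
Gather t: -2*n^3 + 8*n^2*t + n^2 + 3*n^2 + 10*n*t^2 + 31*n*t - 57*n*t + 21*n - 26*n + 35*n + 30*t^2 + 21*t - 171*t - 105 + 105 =-2*n^3 + 4*n^2 + 30*n + t^2*(10*n + 30) + t*(8*n^2 - 26*n - 150)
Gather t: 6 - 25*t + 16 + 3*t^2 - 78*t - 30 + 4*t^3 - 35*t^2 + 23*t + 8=4*t^3 - 32*t^2 - 80*t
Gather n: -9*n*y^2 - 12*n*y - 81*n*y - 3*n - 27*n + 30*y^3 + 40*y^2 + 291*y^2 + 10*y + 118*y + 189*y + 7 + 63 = n*(-9*y^2 - 93*y - 30) + 30*y^3 + 331*y^2 + 317*y + 70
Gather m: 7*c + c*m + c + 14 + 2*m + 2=8*c + m*(c + 2) + 16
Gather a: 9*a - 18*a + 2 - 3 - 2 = -9*a - 3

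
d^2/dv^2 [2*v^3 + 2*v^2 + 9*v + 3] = 12*v + 4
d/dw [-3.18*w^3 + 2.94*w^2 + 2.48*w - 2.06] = -9.54*w^2 + 5.88*w + 2.48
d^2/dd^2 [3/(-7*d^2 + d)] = 6*(7*d*(7*d - 1) - (14*d - 1)^2)/(d^3*(7*d - 1)^3)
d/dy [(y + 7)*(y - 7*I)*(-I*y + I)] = -3*I*y^2 - y*(14 + 12*I) - 42 + 7*I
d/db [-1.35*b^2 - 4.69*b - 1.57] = -2.7*b - 4.69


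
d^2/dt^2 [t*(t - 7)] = 2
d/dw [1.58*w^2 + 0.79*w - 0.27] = 3.16*w + 0.79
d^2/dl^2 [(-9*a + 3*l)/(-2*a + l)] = 6*a/(2*a - l)^3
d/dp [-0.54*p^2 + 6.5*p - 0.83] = 6.5 - 1.08*p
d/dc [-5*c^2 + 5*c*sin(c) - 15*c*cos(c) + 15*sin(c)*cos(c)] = 15*c*sin(c) + 5*c*cos(c) - 10*c + 5*sin(c) - 15*cos(c) + 15*cos(2*c)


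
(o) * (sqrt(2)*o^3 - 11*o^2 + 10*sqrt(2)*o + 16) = sqrt(2)*o^4 - 11*o^3 + 10*sqrt(2)*o^2 + 16*o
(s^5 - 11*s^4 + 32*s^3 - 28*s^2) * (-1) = -s^5 + 11*s^4 - 32*s^3 + 28*s^2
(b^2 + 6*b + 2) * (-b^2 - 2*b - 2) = -b^4 - 8*b^3 - 16*b^2 - 16*b - 4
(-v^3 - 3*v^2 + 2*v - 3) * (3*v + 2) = -3*v^4 - 11*v^3 - 5*v - 6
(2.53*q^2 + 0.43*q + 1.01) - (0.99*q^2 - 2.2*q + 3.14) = 1.54*q^2 + 2.63*q - 2.13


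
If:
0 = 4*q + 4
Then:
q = -1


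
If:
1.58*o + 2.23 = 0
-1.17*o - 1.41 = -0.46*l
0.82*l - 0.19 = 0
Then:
No Solution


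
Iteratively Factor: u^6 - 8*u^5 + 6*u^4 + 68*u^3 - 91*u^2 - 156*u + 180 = (u - 1)*(u^5 - 7*u^4 - u^3 + 67*u^2 - 24*u - 180) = (u - 3)*(u - 1)*(u^4 - 4*u^3 - 13*u^2 + 28*u + 60) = (u - 3)*(u - 1)*(u + 2)*(u^3 - 6*u^2 - u + 30) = (u - 5)*(u - 3)*(u - 1)*(u + 2)*(u^2 - u - 6) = (u - 5)*(u - 3)*(u - 1)*(u + 2)^2*(u - 3)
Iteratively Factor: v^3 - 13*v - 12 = (v - 4)*(v^2 + 4*v + 3) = (v - 4)*(v + 3)*(v + 1)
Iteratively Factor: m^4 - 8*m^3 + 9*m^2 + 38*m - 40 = (m - 5)*(m^3 - 3*m^2 - 6*m + 8) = (m - 5)*(m + 2)*(m^2 - 5*m + 4) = (m - 5)*(m - 4)*(m + 2)*(m - 1)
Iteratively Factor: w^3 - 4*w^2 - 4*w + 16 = (w - 2)*(w^2 - 2*w - 8) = (w - 2)*(w + 2)*(w - 4)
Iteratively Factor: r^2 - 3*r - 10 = (r + 2)*(r - 5)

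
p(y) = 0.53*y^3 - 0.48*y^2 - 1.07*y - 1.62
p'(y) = 1.59*y^2 - 0.96*y - 1.07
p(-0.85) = -1.38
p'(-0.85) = 0.89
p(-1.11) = -1.75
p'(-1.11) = 1.95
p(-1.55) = -3.09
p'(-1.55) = 4.24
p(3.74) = 15.39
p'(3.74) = 17.58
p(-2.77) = -13.60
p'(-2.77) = 13.79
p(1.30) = -2.66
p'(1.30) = 0.37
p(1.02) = -2.65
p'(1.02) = -0.39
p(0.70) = -2.42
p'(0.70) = -0.96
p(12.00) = 832.26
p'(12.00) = 216.37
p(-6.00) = -126.96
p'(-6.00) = 61.93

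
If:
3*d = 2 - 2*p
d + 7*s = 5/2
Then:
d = 5/2 - 7*s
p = 21*s/2 - 11/4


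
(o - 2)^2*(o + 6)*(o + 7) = o^4 + 9*o^3 - 6*o^2 - 116*o + 168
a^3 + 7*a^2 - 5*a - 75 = (a - 3)*(a + 5)^2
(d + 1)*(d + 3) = d^2 + 4*d + 3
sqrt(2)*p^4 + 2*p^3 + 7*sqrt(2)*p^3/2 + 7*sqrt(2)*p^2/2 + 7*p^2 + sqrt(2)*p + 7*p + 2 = (p + 1/2)*(p + 2)*(p + sqrt(2))*(sqrt(2)*p + sqrt(2))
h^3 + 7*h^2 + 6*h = h*(h + 1)*(h + 6)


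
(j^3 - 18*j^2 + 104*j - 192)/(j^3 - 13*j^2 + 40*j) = (j^2 - 10*j + 24)/(j*(j - 5))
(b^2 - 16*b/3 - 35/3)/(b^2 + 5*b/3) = (b - 7)/b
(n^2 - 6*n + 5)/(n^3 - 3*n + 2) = (n - 5)/(n^2 + n - 2)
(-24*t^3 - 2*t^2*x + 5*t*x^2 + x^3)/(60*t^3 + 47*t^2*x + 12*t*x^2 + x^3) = (-2*t + x)/(5*t + x)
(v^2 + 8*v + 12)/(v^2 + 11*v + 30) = (v + 2)/(v + 5)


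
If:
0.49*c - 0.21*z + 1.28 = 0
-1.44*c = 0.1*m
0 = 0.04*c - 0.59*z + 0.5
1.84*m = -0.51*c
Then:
No Solution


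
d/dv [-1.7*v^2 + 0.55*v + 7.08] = 0.55 - 3.4*v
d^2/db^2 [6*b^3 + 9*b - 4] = 36*b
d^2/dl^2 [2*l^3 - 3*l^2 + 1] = 12*l - 6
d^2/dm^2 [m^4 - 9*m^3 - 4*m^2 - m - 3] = 12*m^2 - 54*m - 8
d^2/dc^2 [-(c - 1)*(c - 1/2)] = -2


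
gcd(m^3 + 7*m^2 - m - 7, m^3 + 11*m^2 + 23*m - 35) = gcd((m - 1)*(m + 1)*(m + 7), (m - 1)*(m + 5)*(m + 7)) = m^2 + 6*m - 7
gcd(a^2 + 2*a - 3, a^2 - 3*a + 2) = a - 1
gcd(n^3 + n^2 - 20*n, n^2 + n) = n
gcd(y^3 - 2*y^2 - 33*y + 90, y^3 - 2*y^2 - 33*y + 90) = y^3 - 2*y^2 - 33*y + 90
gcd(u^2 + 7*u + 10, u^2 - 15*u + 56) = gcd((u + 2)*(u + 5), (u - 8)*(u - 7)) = 1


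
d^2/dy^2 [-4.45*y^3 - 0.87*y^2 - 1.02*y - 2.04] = -26.7*y - 1.74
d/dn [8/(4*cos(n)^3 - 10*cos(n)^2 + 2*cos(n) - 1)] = 16*(6*cos(n)^2 - 10*cos(n) + 1)*sin(n)/(5*cos(n) - 5*cos(2*n) + cos(3*n) - 6)^2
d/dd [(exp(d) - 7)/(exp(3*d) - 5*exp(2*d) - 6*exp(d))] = 2*(-exp(3*d) + 13*exp(2*d) - 35*exp(d) - 21)*exp(-d)/(exp(4*d) - 10*exp(3*d) + 13*exp(2*d) + 60*exp(d) + 36)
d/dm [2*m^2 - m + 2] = 4*m - 1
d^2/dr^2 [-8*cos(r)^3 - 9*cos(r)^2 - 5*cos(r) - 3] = 11*cos(r) + 18*cos(2*r) + 18*cos(3*r)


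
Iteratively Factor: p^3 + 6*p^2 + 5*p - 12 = (p + 3)*(p^2 + 3*p - 4) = (p - 1)*(p + 3)*(p + 4)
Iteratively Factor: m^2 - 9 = (m - 3)*(m + 3)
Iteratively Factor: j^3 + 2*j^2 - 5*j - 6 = (j + 3)*(j^2 - j - 2) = (j + 1)*(j + 3)*(j - 2)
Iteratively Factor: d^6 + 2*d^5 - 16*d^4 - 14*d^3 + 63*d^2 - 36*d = (d + 4)*(d^5 - 2*d^4 - 8*d^3 + 18*d^2 - 9*d) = (d - 3)*(d + 4)*(d^4 + d^3 - 5*d^2 + 3*d) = d*(d - 3)*(d + 4)*(d^3 + d^2 - 5*d + 3) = d*(d - 3)*(d - 1)*(d + 4)*(d^2 + 2*d - 3) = d*(d - 3)*(d - 1)*(d + 3)*(d + 4)*(d - 1)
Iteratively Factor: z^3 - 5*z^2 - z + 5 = (z + 1)*(z^2 - 6*z + 5) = (z - 1)*(z + 1)*(z - 5)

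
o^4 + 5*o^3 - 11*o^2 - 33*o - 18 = (o - 3)*(o + 1)^2*(o + 6)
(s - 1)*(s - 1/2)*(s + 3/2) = s^3 - 7*s/4 + 3/4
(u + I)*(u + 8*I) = u^2 + 9*I*u - 8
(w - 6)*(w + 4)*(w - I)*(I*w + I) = I*w^4 + w^3 - I*w^3 - w^2 - 26*I*w^2 - 26*w - 24*I*w - 24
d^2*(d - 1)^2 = d^4 - 2*d^3 + d^2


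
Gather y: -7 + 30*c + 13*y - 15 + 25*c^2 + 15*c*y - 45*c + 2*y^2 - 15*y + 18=25*c^2 - 15*c + 2*y^2 + y*(15*c - 2) - 4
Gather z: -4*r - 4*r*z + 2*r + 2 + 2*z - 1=-2*r + z*(2 - 4*r) + 1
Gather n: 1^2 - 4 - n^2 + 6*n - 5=-n^2 + 6*n - 8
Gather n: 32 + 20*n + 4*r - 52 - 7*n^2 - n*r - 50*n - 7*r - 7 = -7*n^2 + n*(-r - 30) - 3*r - 27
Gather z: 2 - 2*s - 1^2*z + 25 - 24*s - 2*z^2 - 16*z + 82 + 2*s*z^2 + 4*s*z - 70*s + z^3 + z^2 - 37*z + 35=-96*s + z^3 + z^2*(2*s - 1) + z*(4*s - 54) + 144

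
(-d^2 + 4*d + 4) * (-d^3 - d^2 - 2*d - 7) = d^5 - 3*d^4 - 6*d^3 - 5*d^2 - 36*d - 28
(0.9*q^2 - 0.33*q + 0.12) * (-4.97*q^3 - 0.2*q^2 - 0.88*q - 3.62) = -4.473*q^5 + 1.4601*q^4 - 1.3224*q^3 - 2.9916*q^2 + 1.089*q - 0.4344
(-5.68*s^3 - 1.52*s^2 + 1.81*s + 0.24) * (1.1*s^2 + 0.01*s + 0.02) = -6.248*s^5 - 1.7288*s^4 + 1.8622*s^3 + 0.2517*s^2 + 0.0386*s + 0.0048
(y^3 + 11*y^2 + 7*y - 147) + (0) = y^3 + 11*y^2 + 7*y - 147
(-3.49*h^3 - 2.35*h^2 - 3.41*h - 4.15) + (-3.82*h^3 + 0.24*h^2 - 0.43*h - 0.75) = -7.31*h^3 - 2.11*h^2 - 3.84*h - 4.9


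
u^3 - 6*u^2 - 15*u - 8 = (u - 8)*(u + 1)^2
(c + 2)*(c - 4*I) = c^2 + 2*c - 4*I*c - 8*I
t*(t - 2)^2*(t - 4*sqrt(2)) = t^4 - 4*sqrt(2)*t^3 - 4*t^3 + 4*t^2 + 16*sqrt(2)*t^2 - 16*sqrt(2)*t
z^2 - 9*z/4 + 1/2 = (z - 2)*(z - 1/4)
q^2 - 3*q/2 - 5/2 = (q - 5/2)*(q + 1)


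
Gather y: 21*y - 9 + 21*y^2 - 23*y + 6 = 21*y^2 - 2*y - 3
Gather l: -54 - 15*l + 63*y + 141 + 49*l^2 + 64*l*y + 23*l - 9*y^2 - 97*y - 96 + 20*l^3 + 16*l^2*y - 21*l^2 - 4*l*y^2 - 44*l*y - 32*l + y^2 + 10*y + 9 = 20*l^3 + l^2*(16*y + 28) + l*(-4*y^2 + 20*y - 24) - 8*y^2 - 24*y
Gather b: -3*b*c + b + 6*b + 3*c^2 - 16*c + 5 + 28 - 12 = b*(7 - 3*c) + 3*c^2 - 16*c + 21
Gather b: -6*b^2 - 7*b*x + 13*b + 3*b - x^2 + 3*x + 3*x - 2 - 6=-6*b^2 + b*(16 - 7*x) - x^2 + 6*x - 8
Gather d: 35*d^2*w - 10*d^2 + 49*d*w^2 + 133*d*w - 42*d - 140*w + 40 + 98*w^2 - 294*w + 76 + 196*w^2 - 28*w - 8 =d^2*(35*w - 10) + d*(49*w^2 + 133*w - 42) + 294*w^2 - 462*w + 108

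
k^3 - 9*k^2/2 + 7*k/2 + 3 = (k - 3)*(k - 2)*(k + 1/2)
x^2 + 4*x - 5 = (x - 1)*(x + 5)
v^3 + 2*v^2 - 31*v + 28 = (v - 4)*(v - 1)*(v + 7)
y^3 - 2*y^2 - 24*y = y*(y - 6)*(y + 4)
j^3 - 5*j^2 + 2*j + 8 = (j - 4)*(j - 2)*(j + 1)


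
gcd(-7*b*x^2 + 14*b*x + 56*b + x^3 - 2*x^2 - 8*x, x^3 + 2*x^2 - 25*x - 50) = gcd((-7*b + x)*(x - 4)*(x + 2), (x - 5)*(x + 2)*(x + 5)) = x + 2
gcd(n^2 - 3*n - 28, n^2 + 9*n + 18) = 1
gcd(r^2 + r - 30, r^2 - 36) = r + 6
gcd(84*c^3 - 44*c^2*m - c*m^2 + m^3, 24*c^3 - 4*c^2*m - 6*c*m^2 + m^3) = 12*c^2 - 8*c*m + m^2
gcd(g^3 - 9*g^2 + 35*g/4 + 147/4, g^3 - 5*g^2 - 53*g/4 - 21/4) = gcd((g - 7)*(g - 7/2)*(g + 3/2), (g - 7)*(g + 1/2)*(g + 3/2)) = g^2 - 11*g/2 - 21/2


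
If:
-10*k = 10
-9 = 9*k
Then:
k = -1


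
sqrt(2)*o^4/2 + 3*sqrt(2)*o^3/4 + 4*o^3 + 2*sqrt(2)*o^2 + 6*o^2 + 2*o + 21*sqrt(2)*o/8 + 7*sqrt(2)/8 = (o + 1/2)*(o + 1)*(o + 7*sqrt(2)/2)*(sqrt(2)*o/2 + 1/2)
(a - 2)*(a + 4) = a^2 + 2*a - 8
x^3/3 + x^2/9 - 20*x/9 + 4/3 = (x/3 + 1)*(x - 2)*(x - 2/3)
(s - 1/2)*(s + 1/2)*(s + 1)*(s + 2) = s^4 + 3*s^3 + 7*s^2/4 - 3*s/4 - 1/2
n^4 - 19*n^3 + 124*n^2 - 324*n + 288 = (n - 8)*(n - 6)*(n - 3)*(n - 2)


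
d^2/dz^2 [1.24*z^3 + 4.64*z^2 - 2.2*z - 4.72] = 7.44*z + 9.28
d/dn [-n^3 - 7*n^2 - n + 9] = -3*n^2 - 14*n - 1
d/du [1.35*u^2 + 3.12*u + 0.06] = 2.7*u + 3.12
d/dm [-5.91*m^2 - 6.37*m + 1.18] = -11.82*m - 6.37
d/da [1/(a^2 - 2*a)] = 2*(1 - a)/(a^2*(a - 2)^2)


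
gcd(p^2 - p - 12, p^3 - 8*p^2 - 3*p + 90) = p + 3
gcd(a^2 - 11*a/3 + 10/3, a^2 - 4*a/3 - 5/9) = a - 5/3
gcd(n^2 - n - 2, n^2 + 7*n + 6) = n + 1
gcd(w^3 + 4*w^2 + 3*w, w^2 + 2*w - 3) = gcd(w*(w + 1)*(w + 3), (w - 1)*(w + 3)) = w + 3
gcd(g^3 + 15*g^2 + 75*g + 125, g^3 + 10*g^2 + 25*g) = g^2 + 10*g + 25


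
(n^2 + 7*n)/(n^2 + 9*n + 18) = n*(n + 7)/(n^2 + 9*n + 18)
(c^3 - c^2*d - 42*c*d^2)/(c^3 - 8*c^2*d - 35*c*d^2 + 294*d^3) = c/(c - 7*d)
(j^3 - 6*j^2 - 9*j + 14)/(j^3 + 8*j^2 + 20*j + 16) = (j^2 - 8*j + 7)/(j^2 + 6*j + 8)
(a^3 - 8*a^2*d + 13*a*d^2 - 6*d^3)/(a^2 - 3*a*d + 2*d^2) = (a^2 - 7*a*d + 6*d^2)/(a - 2*d)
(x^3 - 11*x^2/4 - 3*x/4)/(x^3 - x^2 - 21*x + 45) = x*(4*x + 1)/(4*(x^2 + 2*x - 15))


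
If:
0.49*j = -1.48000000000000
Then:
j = -3.02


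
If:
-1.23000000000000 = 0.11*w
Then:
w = -11.18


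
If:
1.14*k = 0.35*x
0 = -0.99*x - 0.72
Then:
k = -0.22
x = -0.73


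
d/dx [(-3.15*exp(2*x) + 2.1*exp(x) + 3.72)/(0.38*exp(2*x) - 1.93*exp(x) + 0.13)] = (5.2815*exp(2*x) - 3.6462*exp(x) + 7.4526)*exp(x)/(0.1444*exp(4*x) - 1.4668*exp(3*x) + 3.8237*exp(2*x) - 0.5018*exp(x) + 0.0169)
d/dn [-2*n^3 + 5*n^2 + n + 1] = -6*n^2 + 10*n + 1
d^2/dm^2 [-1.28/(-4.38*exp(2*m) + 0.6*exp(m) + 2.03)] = ((0.768 - 22.4256*exp(m))*(-4.38*exp(2*m) + 0.6*exp(m) + 2.03) - 1.28*(8.76*exp(m) - 0.6)*(17.52*exp(m) - 1.2)*exp(m))*exp(m)/(-4.38*exp(2*m) + 0.6*exp(m) + 2.03)^3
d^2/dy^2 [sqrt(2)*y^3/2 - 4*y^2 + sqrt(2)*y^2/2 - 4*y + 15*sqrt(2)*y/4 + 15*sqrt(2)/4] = 3*sqrt(2)*y - 8 + sqrt(2)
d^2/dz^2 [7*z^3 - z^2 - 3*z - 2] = 42*z - 2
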